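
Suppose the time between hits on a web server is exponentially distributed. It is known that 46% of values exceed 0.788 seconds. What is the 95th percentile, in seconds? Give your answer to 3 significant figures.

e^(−λ·0.788) = 0.46 ⇒ λ = −ln(0.46)/0.788 = 0.985443.
95th percentile: 1 − e^(−λt) = 0.95, t = −ln(0.05)/λ = 3.03999 seconds.

3.04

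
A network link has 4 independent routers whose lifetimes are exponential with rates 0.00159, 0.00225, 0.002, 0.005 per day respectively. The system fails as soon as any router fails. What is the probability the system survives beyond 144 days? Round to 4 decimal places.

The time to first failure is exponential with rate Σλ = 0.00159 + 0.00225 + 0.002 + 0.005 = 0.01084.
P(min > 144) = e^(−0.01084·144) = e^(−1.561) ≈ 0.2099.

0.2099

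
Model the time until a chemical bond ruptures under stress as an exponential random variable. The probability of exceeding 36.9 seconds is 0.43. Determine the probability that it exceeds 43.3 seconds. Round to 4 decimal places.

0.3714

e^(−λ·36.9) = 0.43 ⇒ λ = −ln(0.43)/36.9 = 0.0228718.
P(X > 43.3) = e^(−0.0228718·43.3) = e^(−0.99035) ≈ 0.3714.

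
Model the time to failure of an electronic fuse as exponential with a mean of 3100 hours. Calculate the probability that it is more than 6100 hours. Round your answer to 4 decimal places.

0.1398

The rate is λ = 1/3100 = 0.000322581 per hour.
P(X > 6100) = e^(−λ·6100) = e^(−1.9677) ≈ 0.1398.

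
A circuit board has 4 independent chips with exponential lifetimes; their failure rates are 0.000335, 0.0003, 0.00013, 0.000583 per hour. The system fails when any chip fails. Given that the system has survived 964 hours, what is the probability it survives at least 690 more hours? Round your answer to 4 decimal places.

0.3945

Time to first failure ~ Exp(Σλ) with Σλ = 0.001348.
By memorylessness, P(T > 964+690 | T > 964) = P(T > 690) = e^(−0.001348·690) ≈ 0.3945.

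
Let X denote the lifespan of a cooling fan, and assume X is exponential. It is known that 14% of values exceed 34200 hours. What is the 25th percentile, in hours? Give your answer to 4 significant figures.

5004

e^(−λ·34200) = 0.14 ⇒ λ = −ln(0.14)/34200 = 0.0000574887.
25th percentile: 1 − e^(−λt) = 0.25, t = −ln(0.75)/λ = 5004.15 hours.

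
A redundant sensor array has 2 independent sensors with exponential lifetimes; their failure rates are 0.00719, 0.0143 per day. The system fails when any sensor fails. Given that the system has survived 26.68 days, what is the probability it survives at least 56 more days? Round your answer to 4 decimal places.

0.3002

Time to first failure ~ Exp(Σλ) with Σλ = 0.02149.
By memorylessness, P(T > 26.68+56 | T > 26.68) = P(T > 56) = e^(−0.02149·56) ≈ 0.3002.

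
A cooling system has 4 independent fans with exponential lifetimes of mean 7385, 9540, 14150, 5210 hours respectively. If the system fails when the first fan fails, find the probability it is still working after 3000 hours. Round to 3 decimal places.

The first failure time is exponential with rate Σλ_i = 1/7385 + 1/9540 + 1/14150 + 1/5210 = 0.000502841 per hour.
P(min > 3000) = e^(−0.000502841·3000) = e^(−1.5085) ≈ 0.221.

0.221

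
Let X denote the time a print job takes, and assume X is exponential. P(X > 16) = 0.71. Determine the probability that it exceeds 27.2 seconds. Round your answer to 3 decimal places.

e^(−λ·16) = 0.71 ⇒ λ = −ln(0.71)/16 = 0.0214056.
P(X > 27.2) = e^(−0.0214056·27.2) = e^(−0.58223) ≈ 0.559.

0.559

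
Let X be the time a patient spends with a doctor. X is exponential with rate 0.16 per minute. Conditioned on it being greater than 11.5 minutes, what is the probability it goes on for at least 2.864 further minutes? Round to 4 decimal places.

0.6324

The exponential is memoryless, so the remaining time is again Exp(λ): the condition X > 11.5 is irrelevant.
P(X > 2.864) = e^(−0.45824) ≈ 0.6324.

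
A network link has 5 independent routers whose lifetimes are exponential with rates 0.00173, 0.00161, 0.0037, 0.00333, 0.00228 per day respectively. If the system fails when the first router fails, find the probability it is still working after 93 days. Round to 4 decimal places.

0.3084

The time to first failure is exponential with rate Σλ = 0.00173 + 0.00161 + 0.0037 + 0.00333 + 0.00228 = 0.01265.
P(min > 93) = e^(−0.01265·93) = e^(−1.1764) ≈ 0.3084.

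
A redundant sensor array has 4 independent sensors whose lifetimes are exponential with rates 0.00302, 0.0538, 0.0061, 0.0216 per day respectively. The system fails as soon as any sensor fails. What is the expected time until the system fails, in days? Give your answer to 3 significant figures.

11.8

The time to first failure is exponential with rate Σλ = 0.00302 + 0.0538 + 0.0061 + 0.0216 = 0.08452.
E[min] = 1/Σλ = 1/0.08452 = 11.8315 days.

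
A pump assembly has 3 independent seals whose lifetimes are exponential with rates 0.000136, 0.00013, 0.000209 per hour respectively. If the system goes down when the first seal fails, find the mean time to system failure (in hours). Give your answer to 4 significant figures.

2105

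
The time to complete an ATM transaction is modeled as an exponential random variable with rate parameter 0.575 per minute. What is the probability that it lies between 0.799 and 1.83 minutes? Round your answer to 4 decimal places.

0.2825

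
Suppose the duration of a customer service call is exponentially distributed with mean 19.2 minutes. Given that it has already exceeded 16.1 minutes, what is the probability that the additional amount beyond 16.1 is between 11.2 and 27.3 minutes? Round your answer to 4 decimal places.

0.3168

The rate is λ = 1/19.2 = 0.0520833 per minute.
Memoryless: the residual past 16.1 is again Exp(λ).
P(11.2 < residual < 27.3) = e^(−λ·11.2) − e^(−λ·27.3) = 0.55804 − 0.24126 ≈ 0.3168.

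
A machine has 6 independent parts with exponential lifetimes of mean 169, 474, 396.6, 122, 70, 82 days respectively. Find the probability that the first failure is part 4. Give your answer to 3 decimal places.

Rates: λ_i = 1/mean_i → 0.00591716, 0.0021097, 0.00252143, 0.00819672, 0.0142857, 0.0121951; Σλ = 0.0452259.
P(part 4 first) = λ_4/Σλ = 0.00819672/0.0452259 ≈ 0.181.

0.181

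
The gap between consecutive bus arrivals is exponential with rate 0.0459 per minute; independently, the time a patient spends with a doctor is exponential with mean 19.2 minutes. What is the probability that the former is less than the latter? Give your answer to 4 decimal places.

0.4684

λ_1 = 0.0459, λ_2 = 1/19.2 = 0.0520833.
For independent exponentials, P(the former < the latter) = λ_1/(λ_1+λ_2) = 0.0459/0.0979833 ≈ 0.4684.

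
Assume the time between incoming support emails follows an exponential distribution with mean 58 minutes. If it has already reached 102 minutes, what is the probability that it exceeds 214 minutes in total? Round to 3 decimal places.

The rate is λ = 1/58 = 0.0172414 per minute.
The exponential is memoryless, so the remaining time is again Exp(λ): the condition X > 102 is irrelevant.
P(X > 112) = e^(−1.931) ≈ 0.145.

0.145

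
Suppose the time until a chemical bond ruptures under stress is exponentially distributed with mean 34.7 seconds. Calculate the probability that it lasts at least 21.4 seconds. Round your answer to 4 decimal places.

The rate is λ = 1/34.7 = 0.0288184 per second.
P(X > 21.4) = e^(−λ·21.4) = e^(−0.61671) ≈ 0.5397.

0.5397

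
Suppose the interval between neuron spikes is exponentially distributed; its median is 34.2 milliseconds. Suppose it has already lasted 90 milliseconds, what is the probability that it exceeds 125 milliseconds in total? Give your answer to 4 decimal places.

For an exponential, median = ln(2)/λ, so λ = ln 2 / 34.2 = 0.0202675 per millisecond.
P(X > s+t | X > s) = e^(−λ(s+t))/e^(−λs) = e^(−λt), independent of s = 90.
P(X > 35) = e^(−0.70936) ≈ 0.4920.

0.4920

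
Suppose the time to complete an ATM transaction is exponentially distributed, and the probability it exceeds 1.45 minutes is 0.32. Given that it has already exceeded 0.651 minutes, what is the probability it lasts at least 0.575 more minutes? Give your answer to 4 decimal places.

0.6365

From e^(−λ·1.45) = 0.32, λ = −ln(0.32)/1.45 = 0.785817.
Memoryless: P(X > 0.651+0.575 | X > 0.651) = P(X > 0.575) = e^(−0.785817·0.575) ≈ 0.6365.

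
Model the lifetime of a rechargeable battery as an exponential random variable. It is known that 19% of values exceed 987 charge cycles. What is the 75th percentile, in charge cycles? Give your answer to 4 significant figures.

823.9

e^(−λ·987) = 0.19 ⇒ λ = −ln(0.19)/987 = 0.00168261.
75th percentile: 1 − e^(−λt) = 0.75, t = −ln(0.25)/λ = 823.898 charge cycles.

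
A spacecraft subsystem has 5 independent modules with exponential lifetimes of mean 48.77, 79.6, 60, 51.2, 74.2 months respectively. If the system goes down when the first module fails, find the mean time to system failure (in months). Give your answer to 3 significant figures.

The first failure time is exponential with rate Σλ_i = 1/48.77 + 1/79.6 + 1/60 + 1/51.2 + 1/74.2 = 0.0827422 per month.
E[min] = 1/Σλ = 1/0.0827422 = 12.0857 months.

12.1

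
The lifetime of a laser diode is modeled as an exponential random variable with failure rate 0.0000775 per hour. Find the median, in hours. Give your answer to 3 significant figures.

Set 1 − e^(−λt) = 0.5, so t = −ln(0.5)/λ = 0.69315/0.0000775 ≈ 8943.83 hours.

8940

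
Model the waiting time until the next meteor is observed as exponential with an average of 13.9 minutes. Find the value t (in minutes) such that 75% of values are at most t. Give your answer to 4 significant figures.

The rate is λ = 1/13.9 = 0.0719424 per minute.
Set 1 − e^(−λt) = 0.75, so t = −ln(0.25)/λ = 1.3863/0.0719424 ≈ 19.2695 minutes.

19.27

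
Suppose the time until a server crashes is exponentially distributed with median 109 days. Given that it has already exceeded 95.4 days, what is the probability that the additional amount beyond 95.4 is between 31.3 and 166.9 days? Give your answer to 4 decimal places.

0.4735

For an exponential, median = ln(2)/λ, so λ = ln 2 / 109 = 0.00635915 per day.
Memoryless: the residual past 95.4 is again Exp(λ).
P(31.3 < residual < 166.9) = e^(−λ·31.3) − e^(−λ·166.9) = 0.81952 − 0.34599 ≈ 0.4735.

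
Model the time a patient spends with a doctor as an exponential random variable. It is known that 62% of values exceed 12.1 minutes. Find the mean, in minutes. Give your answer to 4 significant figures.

e^(−λ·12.1) = 0.62 ⇒ λ = −ln(0.62)/12.1 = 0.0395071.
Mean = 1/λ = 25.3119 minutes.

25.31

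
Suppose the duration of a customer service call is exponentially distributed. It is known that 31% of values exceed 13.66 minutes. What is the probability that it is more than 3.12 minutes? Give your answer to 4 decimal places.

0.7653

e^(−λ·13.66) = 0.31 ⇒ λ = −ln(0.31)/13.66 = 0.0857381.
P(X > 3.12) = e^(−0.0857381·3.12) = e^(−0.2675) ≈ 0.7653.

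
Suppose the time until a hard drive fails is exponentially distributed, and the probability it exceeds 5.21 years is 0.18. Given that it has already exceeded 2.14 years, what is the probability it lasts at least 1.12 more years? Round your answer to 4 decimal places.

0.6917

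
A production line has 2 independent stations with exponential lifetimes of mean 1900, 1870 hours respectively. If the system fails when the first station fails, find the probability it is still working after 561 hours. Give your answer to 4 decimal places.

The first failure time is exponential with rate Σλ_i = 1/1900 + 1/1870 = 0.00106108 per hour.
P(min > 561) = e^(−0.00106108·561) = e^(−0.59526) ≈ 0.5514.

0.5514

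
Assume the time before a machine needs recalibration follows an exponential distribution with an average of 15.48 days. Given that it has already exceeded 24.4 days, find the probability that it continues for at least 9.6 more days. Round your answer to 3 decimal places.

The rate is λ = 1/15.48 = 0.0645995 per day.
The exponential is memoryless, so the remaining time is again Exp(λ): the condition X > 24.4 is irrelevant.
P(X > 9.6) = e^(−0.62016) ≈ 0.538.

0.538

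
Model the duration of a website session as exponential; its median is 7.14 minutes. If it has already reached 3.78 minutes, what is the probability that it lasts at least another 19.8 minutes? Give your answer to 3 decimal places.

For an exponential, median = ln(2)/λ, so λ = ln 2 / 7.14 = 0.0970794 per minute.
P(X > s+t | X > s) = e^(−λ(s+t))/e^(−λs) = e^(−λt), independent of s = 3.78.
P(X > 19.8) = e^(−1.9222) ≈ 0.146.

0.146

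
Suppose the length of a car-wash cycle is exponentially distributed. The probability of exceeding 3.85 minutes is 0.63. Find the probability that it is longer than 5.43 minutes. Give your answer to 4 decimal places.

0.5212

e^(−λ·3.85) = 0.63 ⇒ λ = −ln(0.63)/3.85 = 0.120009.
P(X > 5.43) = e^(−0.120009·5.43) = e^(−0.65165) ≈ 0.5212.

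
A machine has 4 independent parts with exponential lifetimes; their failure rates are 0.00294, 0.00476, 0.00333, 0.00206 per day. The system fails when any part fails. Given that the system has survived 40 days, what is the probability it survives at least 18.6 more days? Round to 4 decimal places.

Time to first failure ~ Exp(Σλ) with Σλ = 0.01309.
By memorylessness, P(T > 40+18.6 | T > 40) = P(T > 18.6) = e^(−0.01309·18.6) ≈ 0.7839.

0.7839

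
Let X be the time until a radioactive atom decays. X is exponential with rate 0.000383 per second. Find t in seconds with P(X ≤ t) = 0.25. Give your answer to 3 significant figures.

751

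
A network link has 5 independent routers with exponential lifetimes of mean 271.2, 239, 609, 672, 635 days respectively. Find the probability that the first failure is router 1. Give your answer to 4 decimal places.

0.2932

Rates: λ_i = 1/mean_i → 0.00368732, 0.0041841, 0.00164204, 0.0014881, 0.0015748; Σλ = 0.0125764.
P(router 1 first) = λ_1/Σλ = 0.00368732/0.0125764 ≈ 0.2932.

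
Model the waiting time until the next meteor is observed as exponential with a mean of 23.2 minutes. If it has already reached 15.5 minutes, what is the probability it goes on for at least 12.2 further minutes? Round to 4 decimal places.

0.5910

The rate is λ = 1/23.2 = 0.0431034 per minute.
The exponential is memoryless, so the remaining time is again Exp(λ): the condition X > 15.5 is irrelevant.
P(X > 12.2) = e^(−0.52586) ≈ 0.5910.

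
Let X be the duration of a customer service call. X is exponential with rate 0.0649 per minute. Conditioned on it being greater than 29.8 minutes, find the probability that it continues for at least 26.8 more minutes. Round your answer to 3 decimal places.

The exponential is memoryless, so the remaining time is again Exp(λ): the condition X > 29.8 is irrelevant.
P(X > 26.8) = e^(−1.7393) ≈ 0.176.

0.176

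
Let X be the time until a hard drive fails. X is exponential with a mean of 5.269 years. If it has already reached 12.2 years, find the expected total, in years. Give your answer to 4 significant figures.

17.47

The rate is λ = 1/5.269 = 0.189789 per year.
By memorylessness, E[X | X > 12.2] = 12.2 + 1/λ = 12.2 + 5.269 = 17.469 years.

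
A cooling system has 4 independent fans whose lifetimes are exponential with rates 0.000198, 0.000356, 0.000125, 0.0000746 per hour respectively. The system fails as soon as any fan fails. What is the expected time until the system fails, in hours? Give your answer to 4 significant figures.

The time to first failure is exponential with rate Σλ = 0.000198 + 0.000356 + 0.000125 + 0.0000746 = 0.0007536.
E[min] = 1/Σλ = 1/0.0007536 = 1326.96 hours.

1327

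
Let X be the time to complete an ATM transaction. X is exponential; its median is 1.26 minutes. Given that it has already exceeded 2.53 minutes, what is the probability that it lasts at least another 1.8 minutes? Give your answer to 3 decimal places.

For an exponential, median = ln(2)/λ, so λ = ln 2 / 1.26 = 0.550117 per minute.
By the memoryless property, P(X > 2.53+1.8 | X > 2.53) = P(X > 1.8).
P(X > 1.8) = e^(−0.99021) ≈ 0.371.

0.371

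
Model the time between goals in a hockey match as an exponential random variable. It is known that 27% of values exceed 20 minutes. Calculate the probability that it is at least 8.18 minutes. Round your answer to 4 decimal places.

0.5854

e^(−λ·20) = 0.27 ⇒ λ = −ln(0.27)/20 = 0.0654667.
P(X > 8.18) = e^(−0.0654667·8.18) = e^(−0.53552) ≈ 0.5854.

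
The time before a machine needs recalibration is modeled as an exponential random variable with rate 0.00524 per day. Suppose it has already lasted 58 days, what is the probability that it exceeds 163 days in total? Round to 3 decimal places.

P(X > s+t | X > s) = e^(−λ(s+t))/e^(−λs) = e^(−λt), independent of s = 58.
P(X > 105) = e^(−0.5502) ≈ 0.577.

0.577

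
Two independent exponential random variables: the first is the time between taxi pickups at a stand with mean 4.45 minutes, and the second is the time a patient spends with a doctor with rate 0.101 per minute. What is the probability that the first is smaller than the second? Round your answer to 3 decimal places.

λ_1 = 1/4.45 = 0.224719, λ_2 = 0.101.
For independent exponentials, P(the first < the second) = λ_1/(λ_1+λ_2) = 0.224719/0.325719 ≈ 0.690.

0.690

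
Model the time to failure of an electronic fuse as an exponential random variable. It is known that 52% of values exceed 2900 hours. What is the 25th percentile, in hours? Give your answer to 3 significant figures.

1280

e^(−λ·2900) = 0.52 ⇒ λ = −ln(0.52)/2900 = 0.000225492.
25th percentile: 1 − e^(−λt) = 0.25, t = −ln(0.75)/λ = 1275.8 hours.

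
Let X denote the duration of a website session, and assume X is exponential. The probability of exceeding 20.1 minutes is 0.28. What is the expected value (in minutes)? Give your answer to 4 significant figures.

15.79

e^(−λ·20.1) = 0.28 ⇒ λ = −ln(0.28)/20.1 = 0.0633316.
Mean = 1/λ = 15.7899 minutes.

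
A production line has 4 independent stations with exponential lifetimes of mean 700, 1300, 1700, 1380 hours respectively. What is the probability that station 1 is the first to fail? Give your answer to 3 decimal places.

Rates: λ_i = 1/mean_i → 0.00142857, 0.000769231, 0.000588235, 0.000724638; Σλ = 0.00351068.
P(station 1 first) = λ_1/Σλ = 0.00142857/0.00351068 ≈ 0.407.

0.407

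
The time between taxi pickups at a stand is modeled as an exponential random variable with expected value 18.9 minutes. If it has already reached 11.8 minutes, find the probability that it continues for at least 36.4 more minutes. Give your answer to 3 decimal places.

The rate is λ = 1/18.9 = 0.0529101 per minute.
By the memoryless property, P(X > 11.8+36.4 | X > 11.8) = P(X > 36.4).
P(X > 36.4) = e^(−1.9259) ≈ 0.146.

0.146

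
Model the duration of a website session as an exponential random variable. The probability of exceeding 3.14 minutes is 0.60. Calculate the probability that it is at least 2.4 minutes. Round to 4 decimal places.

0.6768

e^(−λ·3.14) = 0.60 ⇒ λ = −ln(0.60)/3.14 = 0.162683.
P(X > 2.4) = e^(−0.162683·2.4) = e^(−0.39044) ≈ 0.6768.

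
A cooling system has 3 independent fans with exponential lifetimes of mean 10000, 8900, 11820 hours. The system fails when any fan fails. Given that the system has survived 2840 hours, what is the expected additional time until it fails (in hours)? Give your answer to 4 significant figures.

First-failure rate Σλ = 1/10000 + 1/8900 + 1/11820 = 0.000296962.
By memorylessness the expected residual is 1/Σλ = 3367.44 hours, regardless of the 2840 already elapsed.

3367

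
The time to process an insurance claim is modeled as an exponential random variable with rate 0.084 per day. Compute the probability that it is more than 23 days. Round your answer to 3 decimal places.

0.145

P(X > 23) = e^(−λ·23) = e^(−1.932) ≈ 0.145.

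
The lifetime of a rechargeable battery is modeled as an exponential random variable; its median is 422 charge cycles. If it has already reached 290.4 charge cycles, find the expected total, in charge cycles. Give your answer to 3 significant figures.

899

For an exponential, median = ln(2)/λ, so λ = ln 2 / 422 = 0.00164253 per charge cycle.
By memorylessness, E[X | X > 290.4] = 290.4 + 1/λ = 290.4 + 608.817 = 899.217 charge cycles.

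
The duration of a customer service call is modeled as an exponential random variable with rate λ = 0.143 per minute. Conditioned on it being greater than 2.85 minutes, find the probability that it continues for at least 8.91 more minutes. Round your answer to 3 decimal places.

By the memoryless property, P(X > 2.85+8.91 | X > 2.85) = P(X > 8.91).
P(X > 8.91) = e^(−1.2741) ≈ 0.280.

0.280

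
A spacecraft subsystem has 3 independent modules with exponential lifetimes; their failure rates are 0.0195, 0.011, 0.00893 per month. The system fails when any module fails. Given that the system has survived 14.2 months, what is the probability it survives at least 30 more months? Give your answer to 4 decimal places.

Time to first failure ~ Exp(Σλ) with Σλ = 0.03943.
By memorylessness, P(T > 14.2+30 | T > 14.2) = P(T > 30) = e^(−0.03943·30) ≈ 0.3064.

0.3064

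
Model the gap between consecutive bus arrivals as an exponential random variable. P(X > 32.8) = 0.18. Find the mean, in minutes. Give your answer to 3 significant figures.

19.1

e^(−λ·32.8) = 0.18 ⇒ λ = −ln(0.18)/32.8 = 0.0522804.
Mean = 1/λ = 19.1276 minutes.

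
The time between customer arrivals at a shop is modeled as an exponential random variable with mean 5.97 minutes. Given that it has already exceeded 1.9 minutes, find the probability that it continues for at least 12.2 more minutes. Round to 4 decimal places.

The rate is λ = 1/5.97 = 0.167504 per minute.
The exponential is memoryless, so the remaining time is again Exp(λ): the condition X > 1.9 is irrelevant.
P(X > 12.2) = e^(−2.0436) ≈ 0.1296.

0.1296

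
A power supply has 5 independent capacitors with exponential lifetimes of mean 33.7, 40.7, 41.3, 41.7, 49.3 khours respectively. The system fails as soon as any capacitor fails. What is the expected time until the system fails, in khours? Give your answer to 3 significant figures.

8.15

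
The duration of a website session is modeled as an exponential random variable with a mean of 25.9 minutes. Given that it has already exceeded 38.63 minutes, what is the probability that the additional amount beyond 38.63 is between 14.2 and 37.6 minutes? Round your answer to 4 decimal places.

0.3438

The rate is λ = 1/25.9 = 0.03861 per minute.
Memoryless: the residual past 38.63 is again Exp(λ).
P(14.2 < residual < 37.6) = e^(−λ·14.2) − e^(−λ·37.6) = 0.57795 − 0.23416 ≈ 0.3438.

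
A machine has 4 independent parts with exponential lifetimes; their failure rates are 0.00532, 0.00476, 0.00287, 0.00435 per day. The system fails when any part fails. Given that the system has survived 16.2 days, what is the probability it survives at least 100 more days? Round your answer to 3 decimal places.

Time to first failure ~ Exp(Σλ) with Σλ = 0.0173.
By memorylessness, P(T > 16.2+100 | T > 16.2) = P(T > 100) = e^(−0.0173·100) ≈ 0.177.

0.177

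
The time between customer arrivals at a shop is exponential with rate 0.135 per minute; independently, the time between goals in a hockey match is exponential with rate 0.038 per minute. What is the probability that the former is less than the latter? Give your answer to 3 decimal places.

0.780

λ_1 = 0.135, λ_2 = 0.038.
For independent exponentials, P(the former < the latter) = λ_1/(λ_1+λ_2) = 0.135/0.173 ≈ 0.780.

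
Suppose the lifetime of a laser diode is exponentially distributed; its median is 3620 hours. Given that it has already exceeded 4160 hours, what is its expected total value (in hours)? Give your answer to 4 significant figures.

For an exponential, median = ln(2)/λ, so λ = ln 2 / 3620 = 0.000191477 per hour.
By memorylessness, E[X | X > 4160] = 4160 + 1/λ = 4160 + 5222.56 = 9382.56 hours.

9383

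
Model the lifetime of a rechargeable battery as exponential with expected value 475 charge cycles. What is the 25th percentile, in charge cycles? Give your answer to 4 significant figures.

The rate is λ = 1/475 = 0.00210526 per charge cycle.
Set 1 − e^(−λt) = 0.25, so t = −ln(0.75)/λ = 0.28768/0.00210526 ≈ 136.649 charge cycles.

136.6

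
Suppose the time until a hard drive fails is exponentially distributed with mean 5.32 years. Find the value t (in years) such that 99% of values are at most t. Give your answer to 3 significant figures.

24.5

The rate is λ = 1/5.32 = 0.18797 per year.
Set 1 − e^(−λt) = 0.99, so t = −ln(0.01)/λ = 4.6052/0.18797 ≈ 24.4995 years.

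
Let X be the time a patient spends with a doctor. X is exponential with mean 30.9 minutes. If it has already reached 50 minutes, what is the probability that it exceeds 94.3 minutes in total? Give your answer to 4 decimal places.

0.2384

The rate is λ = 1/30.9 = 0.0323625 per minute.
By the memoryless property, P(X > 50+44.3 | X > 50) = P(X > 44.3).
P(X > 44.3) = e^(−1.4337) ≈ 0.2384.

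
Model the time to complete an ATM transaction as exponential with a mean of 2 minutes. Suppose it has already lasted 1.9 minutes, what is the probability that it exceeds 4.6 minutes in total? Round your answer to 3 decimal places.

The rate is λ = 1/2 = 0.5 per minute.
The exponential is memoryless, so the remaining time is again Exp(λ): the condition X > 1.9 is irrelevant.
P(X > 2.7) = e^(−1.35) ≈ 0.259.

0.259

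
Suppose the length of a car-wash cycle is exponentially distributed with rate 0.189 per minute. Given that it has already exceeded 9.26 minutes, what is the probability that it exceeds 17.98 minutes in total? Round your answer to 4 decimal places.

0.1924

P(X > s+t | X > s) = e^(−λ(s+t))/e^(−λs) = e^(−λt), independent of s = 9.26.
P(X > 8.72) = e^(−1.6481) ≈ 0.1924.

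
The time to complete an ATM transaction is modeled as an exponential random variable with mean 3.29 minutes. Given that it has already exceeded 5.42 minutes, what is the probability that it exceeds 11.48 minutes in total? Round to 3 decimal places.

The rate is λ = 1/3.29 = 0.303951 per minute.
The exponential is memoryless, so the remaining time is again Exp(λ): the condition X > 5.42 is irrelevant.
P(X > 6.06) = e^(−1.8419) ≈ 0.159.

0.159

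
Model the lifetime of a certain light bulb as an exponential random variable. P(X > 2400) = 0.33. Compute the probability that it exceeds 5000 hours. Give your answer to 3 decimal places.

0.099

e^(−λ·2400) = 0.33 ⇒ λ = −ln(0.33)/2400 = 0.000461943.
P(X > 5000) = e^(−0.000461943·5000) = e^(−2.3097) ≈ 0.099.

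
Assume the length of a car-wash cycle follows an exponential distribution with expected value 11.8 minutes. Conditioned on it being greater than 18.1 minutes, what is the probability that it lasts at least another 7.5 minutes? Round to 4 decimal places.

0.5296

The rate is λ = 1/11.8 = 0.0847458 per minute.
P(X > s+t | X > s) = e^(−λ(s+t))/e^(−λs) = e^(−λt), independent of s = 18.1.
P(X > 7.5) = e^(−0.63559) ≈ 0.5296.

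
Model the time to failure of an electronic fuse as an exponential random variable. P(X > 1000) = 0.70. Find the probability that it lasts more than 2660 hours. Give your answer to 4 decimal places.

e^(−λ·1000) = 0.70 ⇒ λ = −ln(0.70)/1000 = 0.000356675.
P(X > 2660) = e^(−0.000356675·2660) = e^(−0.94876) ≈ 0.3872.

0.3872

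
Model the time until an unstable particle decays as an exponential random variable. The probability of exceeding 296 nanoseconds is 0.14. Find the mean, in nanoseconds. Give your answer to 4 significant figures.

150.6

e^(−λ·296) = 0.14 ⇒ λ = −ln(0.14)/296 = 0.00664227.
Mean = 1/λ = 150.551 nanoseconds.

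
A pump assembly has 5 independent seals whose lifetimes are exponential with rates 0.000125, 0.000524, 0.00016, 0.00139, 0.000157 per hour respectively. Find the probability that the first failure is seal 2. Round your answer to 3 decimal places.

The time to first failure is exponential with rate Σλ = 0.000125 + 0.000524 + 0.00016 + 0.00139 + 0.000157 = 0.002356.
P(seal 2 first) = λ_2/Σλ = 0.000524/0.002356 ≈ 0.222.

0.222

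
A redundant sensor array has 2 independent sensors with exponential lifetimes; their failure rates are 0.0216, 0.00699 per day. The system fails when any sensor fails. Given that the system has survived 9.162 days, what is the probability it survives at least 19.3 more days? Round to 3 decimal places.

0.576

Time to first failure ~ Exp(Σλ) with Σλ = 0.02859.
By memorylessness, P(T > 9.162+19.3 | T > 9.162) = P(T > 19.3) = e^(−0.02859·19.3) ≈ 0.576.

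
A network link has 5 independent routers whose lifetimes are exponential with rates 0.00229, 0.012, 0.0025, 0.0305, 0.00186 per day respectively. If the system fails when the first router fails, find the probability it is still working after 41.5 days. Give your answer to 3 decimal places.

0.130

The time to first failure is exponential with rate Σλ = 0.00229 + 0.012 + 0.0025 + 0.0305 + 0.00186 = 0.04915.
P(min > 41.5) = e^(−0.04915·41.5) = e^(−2.0397) ≈ 0.130.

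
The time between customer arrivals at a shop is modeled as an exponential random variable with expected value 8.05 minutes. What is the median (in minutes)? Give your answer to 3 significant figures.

The rate is λ = 1/8.05 = 0.124224 per minute.
Set 1 − e^(−λt) = 0.5, so t = −ln(0.5)/λ = 0.69315/0.124224 ≈ 5.57983 minutes.

5.58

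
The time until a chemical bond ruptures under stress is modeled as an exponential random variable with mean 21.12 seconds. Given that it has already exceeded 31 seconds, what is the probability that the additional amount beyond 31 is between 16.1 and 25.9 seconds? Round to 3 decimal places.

0.173

The rate is λ = 1/21.12 = 0.0473485 per second.
Memoryless: the residual past 31 is again Exp(λ).
P(16.1 < residual < 25.9) = e^(−λ·16.1) − e^(−λ·25.9) = 0.46659 − 0.29337 ≈ 0.173.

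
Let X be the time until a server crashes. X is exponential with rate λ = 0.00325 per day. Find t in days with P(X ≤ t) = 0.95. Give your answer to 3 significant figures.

Set 1 − e^(−λt) = 0.95, so t = −ln(0.05)/λ = 2.9957/0.00325 ≈ 921.764 days.

922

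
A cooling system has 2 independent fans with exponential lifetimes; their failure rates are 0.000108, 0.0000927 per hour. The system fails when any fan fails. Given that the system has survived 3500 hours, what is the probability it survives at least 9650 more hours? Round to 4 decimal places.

Time to first failure ~ Exp(Σλ) with Σλ = 0.0002007.
By memorylessness, P(T > 3500+9650 | T > 3500) = P(T > 9650) = e^(−0.0002007·9650) ≈ 0.1442.

0.1442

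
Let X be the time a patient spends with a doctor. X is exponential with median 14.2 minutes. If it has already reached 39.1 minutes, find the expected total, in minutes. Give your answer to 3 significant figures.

For an exponential, median = ln(2)/λ, so λ = ln 2 / 14.2 = 0.0488132 per minute.
By memorylessness, E[X | X > 39.1] = 39.1 + 1/λ = 39.1 + 20.4863 = 59.5863 minutes.

59.6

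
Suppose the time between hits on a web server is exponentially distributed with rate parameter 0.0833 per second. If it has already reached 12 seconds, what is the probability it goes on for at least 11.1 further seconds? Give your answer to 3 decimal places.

0.397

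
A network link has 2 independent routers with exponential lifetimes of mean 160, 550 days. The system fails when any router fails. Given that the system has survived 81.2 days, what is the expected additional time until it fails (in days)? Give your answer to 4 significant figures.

First-failure rate Σλ = 1/160 + 1/550 = 0.00806818.
By memorylessness the expected residual is 1/Σλ = 123.944 days, regardless of the 81.2 already elapsed.

123.9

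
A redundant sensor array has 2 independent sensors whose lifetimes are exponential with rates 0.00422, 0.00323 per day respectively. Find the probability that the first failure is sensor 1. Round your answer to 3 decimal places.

0.566

The time to first failure is exponential with rate Σλ = 0.00422 + 0.00323 = 0.00745.
P(sensor 1 first) = λ_1/Σλ = 0.00422/0.00745 ≈ 0.566.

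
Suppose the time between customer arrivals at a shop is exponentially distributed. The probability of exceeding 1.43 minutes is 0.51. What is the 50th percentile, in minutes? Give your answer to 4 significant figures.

e^(−λ·1.43) = 0.51 ⇒ λ = −ln(0.51)/1.43 = 0.47087.
50th percentile: 1 − e^(−λt) = 0.5, t = −ln(0.5)/λ = 1.47206 minutes.

1.472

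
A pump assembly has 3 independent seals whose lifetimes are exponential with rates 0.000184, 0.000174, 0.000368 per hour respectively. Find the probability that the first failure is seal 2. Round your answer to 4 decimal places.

The time to first failure is exponential with rate Σλ = 0.000184 + 0.000174 + 0.000368 = 0.000726.
P(seal 2 first) = λ_2/Σλ = 0.000174/0.000726 ≈ 0.2397.

0.2397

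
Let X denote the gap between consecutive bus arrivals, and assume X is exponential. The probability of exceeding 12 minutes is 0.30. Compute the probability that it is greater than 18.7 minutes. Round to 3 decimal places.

0.153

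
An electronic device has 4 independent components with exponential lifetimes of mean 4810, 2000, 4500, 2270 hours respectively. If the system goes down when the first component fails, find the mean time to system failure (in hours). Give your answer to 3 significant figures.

The first failure time is exponential with rate Σλ_i = 1/4810 + 1/2000 + 1/4500 + 1/2270 = 0.00137065 per hour.
E[min] = 1/Σλ = 1/0.00137065 = 729.58 hours.

730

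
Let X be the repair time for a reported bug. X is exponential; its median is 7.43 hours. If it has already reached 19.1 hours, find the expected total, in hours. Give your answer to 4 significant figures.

For an exponential, median = ln(2)/λ, so λ = ln 2 / 7.43 = 0.0932903 per hour.
By memorylessness, E[X | X > 19.1] = 19.1 + 1/λ = 19.1 + 10.7192 = 29.8192 hours.

29.82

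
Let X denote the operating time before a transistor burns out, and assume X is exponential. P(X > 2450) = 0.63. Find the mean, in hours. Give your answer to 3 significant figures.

e^(−λ·2450) = 0.63 ⇒ λ = −ln(0.63)/2450 = 0.000188586.
Mean = 1/λ = 5302.62 hours.

5300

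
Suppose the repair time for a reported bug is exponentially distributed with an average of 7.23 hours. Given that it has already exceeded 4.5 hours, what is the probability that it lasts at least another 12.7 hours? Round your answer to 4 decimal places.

The rate is λ = 1/7.23 = 0.138313 per hour.
By the memoryless property, P(X > 4.5+12.7 | X > 4.5) = P(X > 12.7).
P(X > 12.7) = e^(−1.7566) ≈ 0.1726.

0.1726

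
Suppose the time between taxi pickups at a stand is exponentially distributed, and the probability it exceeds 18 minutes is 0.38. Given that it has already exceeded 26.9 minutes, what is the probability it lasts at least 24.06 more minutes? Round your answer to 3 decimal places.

From e^(−λ·18) = 0.38, λ = −ln(0.38)/18 = 0.0537547.
Memoryless: P(X > 26.9+24.06 | X > 26.9) = P(X > 24.06) = e^(−0.0537547·24.06) ≈ 0.274.

0.274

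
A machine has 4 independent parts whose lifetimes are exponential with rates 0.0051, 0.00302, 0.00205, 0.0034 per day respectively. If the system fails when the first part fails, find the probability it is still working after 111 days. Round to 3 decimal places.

0.222

The time to first failure is exponential with rate Σλ = 0.0051 + 0.00302 + 0.00205 + 0.0034 = 0.01357.
P(min > 111) = e^(−0.01357·111) = e^(−1.5063) ≈ 0.222.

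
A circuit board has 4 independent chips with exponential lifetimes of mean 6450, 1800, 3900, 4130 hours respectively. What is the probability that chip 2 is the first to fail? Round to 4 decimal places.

0.4595

Rates: λ_i = 1/mean_i → 0.000155039, 0.000555556, 0.00025641, 0.000242131; Σλ = 0.00120914.
P(chip 2 first) = λ_2/Σλ = 0.000555556/0.00120914 ≈ 0.4595.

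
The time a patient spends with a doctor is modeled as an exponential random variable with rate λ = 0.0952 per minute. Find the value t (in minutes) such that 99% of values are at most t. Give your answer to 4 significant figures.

48.37

Set 1 − e^(−λt) = 0.99, so t = −ln(0.01)/λ = 4.6052/0.0952 ≈ 48.3736 minutes.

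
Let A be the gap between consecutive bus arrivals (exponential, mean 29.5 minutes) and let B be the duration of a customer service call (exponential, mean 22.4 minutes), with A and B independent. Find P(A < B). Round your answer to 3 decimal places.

0.432

λ_1 = 1/29.5 = 0.0338983, λ_2 = 1/22.4 = 0.0446429.
For independent exponentials, P(A < B) = λ_1/(λ_1+λ_2) = 0.0338983/0.0785412 ≈ 0.432.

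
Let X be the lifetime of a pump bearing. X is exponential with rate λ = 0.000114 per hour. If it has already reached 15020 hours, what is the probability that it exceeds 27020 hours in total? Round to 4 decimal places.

0.2546

P(X > s+t | X > s) = e^(−λ(s+t))/e^(−λs) = e^(−λt), independent of s = 15020.
P(X > 12000) = e^(−1.368) ≈ 0.2546.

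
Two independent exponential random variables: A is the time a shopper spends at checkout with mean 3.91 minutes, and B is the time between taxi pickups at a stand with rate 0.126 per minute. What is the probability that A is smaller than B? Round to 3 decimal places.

λ_1 = 1/3.91 = 0.255754, λ_2 = 0.126.
For independent exponentials, P(A < B) = λ_1/(λ_1+λ_2) = 0.255754/0.381754 ≈ 0.670.

0.670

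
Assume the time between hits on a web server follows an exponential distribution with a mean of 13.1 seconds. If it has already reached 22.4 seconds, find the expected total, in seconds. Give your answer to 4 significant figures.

35.50

The rate is λ = 1/13.1 = 0.0763359 per second.
By memorylessness, E[X | X > 22.4] = 22.4 + 1/λ = 22.4 + 13.1 = 35.5 seconds.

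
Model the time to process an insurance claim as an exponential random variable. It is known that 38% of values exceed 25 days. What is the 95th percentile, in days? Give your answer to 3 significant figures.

77.4

e^(−λ·25) = 0.38 ⇒ λ = −ln(0.38)/25 = 0.0387034.
95th percentile: 1 − e^(−λt) = 0.95, t = −ln(0.05)/λ = 77.4024 days.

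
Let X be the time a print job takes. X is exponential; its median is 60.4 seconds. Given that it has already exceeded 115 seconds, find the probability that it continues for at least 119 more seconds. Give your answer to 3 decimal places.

0.255

For an exponential, median = ln(2)/λ, so λ = ln 2 / 60.4 = 0.0114759 per second.
The exponential is memoryless, so the remaining time is again Exp(λ): the condition X > 115 is irrelevant.
P(X > 119) = e^(−1.3656) ≈ 0.255.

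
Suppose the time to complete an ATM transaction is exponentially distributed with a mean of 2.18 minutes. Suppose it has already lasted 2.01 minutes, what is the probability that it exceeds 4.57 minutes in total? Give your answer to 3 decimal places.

0.309

The rate is λ = 1/2.18 = 0.458716 per minute.
P(X > s+t | X > s) = e^(−λ(s+t))/e^(−λs) = e^(−λt), independent of s = 2.01.
P(X > 2.56) = e^(−1.1743) ≈ 0.309.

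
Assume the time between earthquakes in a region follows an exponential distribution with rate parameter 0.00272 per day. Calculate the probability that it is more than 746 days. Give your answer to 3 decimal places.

P(X > 746) = e^(−λ·746) = e^(−2.0291) ≈ 0.131.

0.131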